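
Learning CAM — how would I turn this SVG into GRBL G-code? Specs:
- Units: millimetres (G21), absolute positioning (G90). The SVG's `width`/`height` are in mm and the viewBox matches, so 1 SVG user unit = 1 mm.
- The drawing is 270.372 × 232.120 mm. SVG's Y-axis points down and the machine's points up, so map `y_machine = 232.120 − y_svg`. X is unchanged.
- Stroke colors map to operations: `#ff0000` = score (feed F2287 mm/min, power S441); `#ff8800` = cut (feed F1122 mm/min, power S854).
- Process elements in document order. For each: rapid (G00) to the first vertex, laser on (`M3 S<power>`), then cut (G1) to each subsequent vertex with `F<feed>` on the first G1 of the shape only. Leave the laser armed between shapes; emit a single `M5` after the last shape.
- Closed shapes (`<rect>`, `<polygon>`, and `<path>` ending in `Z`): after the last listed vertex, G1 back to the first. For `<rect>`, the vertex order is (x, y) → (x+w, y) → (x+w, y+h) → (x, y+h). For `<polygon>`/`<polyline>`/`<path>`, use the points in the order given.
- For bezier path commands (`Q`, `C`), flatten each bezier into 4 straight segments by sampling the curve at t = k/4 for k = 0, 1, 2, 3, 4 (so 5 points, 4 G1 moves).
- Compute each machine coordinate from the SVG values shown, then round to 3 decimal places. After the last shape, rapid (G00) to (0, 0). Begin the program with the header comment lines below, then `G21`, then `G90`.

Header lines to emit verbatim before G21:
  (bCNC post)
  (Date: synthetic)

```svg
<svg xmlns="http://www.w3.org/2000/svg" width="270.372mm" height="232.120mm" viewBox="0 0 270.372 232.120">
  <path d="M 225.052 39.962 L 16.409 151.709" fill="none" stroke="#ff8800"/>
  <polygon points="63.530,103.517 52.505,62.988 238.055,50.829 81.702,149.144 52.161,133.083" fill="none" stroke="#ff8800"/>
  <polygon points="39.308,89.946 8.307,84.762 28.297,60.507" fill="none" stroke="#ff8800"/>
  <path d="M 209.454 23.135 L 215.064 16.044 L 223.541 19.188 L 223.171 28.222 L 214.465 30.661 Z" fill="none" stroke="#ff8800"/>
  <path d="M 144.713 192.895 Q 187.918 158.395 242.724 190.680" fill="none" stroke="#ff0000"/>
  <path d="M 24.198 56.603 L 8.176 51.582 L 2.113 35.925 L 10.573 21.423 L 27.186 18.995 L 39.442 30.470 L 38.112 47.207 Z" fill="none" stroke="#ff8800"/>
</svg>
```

(bCNC post)
(Date: synthetic)
G21
G90
G00 X225.052 Y192.158
M3 S854
G1 X16.409 Y80.411 F1122
G00 X63.530 Y128.603
M3 S854
G1 X52.505 Y169.132 F1122
G1 X238.055 Y181.291
G1 X81.702 Y82.976
G1 X52.161 Y99.037
G1 X63.530 Y128.603
G00 X39.308 Y142.174
M3 S854
G1 X8.307 Y147.358 F1122
G1 X28.297 Y171.613
G1 X39.308 Y142.174
G00 X209.454 Y208.985
M3 S854
G1 X215.064 Y216.076 F1122
G1 X223.541 Y212.932
G1 X223.171 Y203.898
G1 X214.465 Y201.459
G1 X209.454 Y208.985
G00 X144.713 Y39.225
M3 S441
G1 X167.041 Y52.301 F2287
G1 X190.818 Y57.029
G1 X216.046 Y53.408
G1 X242.724 Y41.440
G00 X24.198 Y175.517
M3 S854
G1 X8.176 Y180.538 F1122
G1 X2.113 Y196.195
G1 X10.573 Y210.697
G1 X27.186 Y213.125
G1 X39.442 Y201.650
G1 X38.112 Y184.913
G1 X24.198 Y175.517
M5
G00 X0.000 Y0.000

1 u = 1 mm; y_m = 232.120 − y.

[1] `<path>` line segment, #ff8800→cut S854 F1122: (225.052,192.158) → (16.409,80.411)

[2] `<polygon>` closed polygon, #ff8800→cut S854 F1122: (63.530,128.603) → (52.505,169.132) → (238.055,181.291) → (81.702,82.976) → (52.161,99.037) → (63.530,128.603) (closed)

[3] `<polygon>` regular polygon, #ff8800→cut S854 F1122: (39.308,142.174) → (8.307,147.358) → (28.297,171.613) → (39.308,142.174) (closed)

[4] `<path>` regular polygon, #ff8800→cut S854 F1122: (209.454,208.985) → (215.064,216.076) → (223.541,212.932) → (223.171,203.898) → (214.465,201.459) → (209.454,208.985) (closed)

[5] `<path>` quadratic bezier, #ff0000→score S441 F2287: (144.713,39.225) → (167.041,52.301) → (190.818,57.029) → (216.046,53.408) → (242.724,41.440)

[6] `<path>` regular polygon, #ff8800→cut S854 F1122: (24.198,175.517) → (8.176,180.538) → (2.113,196.195) → (10.573,210.697) → (27.186,213.125) → (39.442,201.650) → (38.112,184.913) → (24.198,175.517) (closed)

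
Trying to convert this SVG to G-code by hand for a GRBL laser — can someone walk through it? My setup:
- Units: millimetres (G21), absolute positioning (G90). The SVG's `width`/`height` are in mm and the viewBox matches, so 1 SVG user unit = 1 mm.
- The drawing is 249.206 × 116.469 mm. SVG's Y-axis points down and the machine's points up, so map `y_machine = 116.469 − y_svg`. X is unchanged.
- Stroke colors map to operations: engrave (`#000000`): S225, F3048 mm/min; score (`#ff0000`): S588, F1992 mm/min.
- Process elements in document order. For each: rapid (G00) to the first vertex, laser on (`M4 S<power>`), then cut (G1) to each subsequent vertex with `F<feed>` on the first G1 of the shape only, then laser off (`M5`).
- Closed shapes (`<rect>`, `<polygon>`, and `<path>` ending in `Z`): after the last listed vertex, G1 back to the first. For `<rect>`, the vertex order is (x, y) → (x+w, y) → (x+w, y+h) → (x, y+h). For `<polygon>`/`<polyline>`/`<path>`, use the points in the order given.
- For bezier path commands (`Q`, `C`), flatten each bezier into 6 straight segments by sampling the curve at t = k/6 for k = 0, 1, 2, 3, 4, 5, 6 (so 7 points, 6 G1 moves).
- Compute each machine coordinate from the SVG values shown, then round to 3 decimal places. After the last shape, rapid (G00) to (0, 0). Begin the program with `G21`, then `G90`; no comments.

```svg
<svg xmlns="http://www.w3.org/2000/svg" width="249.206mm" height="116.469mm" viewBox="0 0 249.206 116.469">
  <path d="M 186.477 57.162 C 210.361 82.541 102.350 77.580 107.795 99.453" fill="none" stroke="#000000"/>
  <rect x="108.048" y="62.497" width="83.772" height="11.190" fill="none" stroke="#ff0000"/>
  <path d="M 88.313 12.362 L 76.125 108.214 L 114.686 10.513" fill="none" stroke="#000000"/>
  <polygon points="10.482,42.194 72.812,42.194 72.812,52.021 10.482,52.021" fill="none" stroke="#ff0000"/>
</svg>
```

G21
G90
G00 X186.477 Y59.307
M4 S225
G1 X188.564 Y48.881 F3048
G1 X175.483 Y41.924
G1 X154.051 Y36.847
G1 X131.082 Y32.062
G1 X113.391 Y25.981
G1 X107.795 Y17.016
M5
G00 X108.048 Y53.972
M4 S588
G1 X191.820 Y53.972 F1992
G1 X191.820 Y42.782
G1 X108.048 Y42.782
G1 X108.048 Y53.972
M5
G00 X88.313 Y104.107
M4 S225
G1 X76.125 Y8.255 F3048
G1 X114.686 Y105.956
M5
G00 X10.482 Y74.275
M4 S588
G1 X72.812 Y74.275 F1992
G1 X72.812 Y64.448
G1 X10.482 Y64.448
G1 X10.482 Y74.275
M5
G00 X0.000 Y0.000

1 u = 1 mm; y_m = 116.469 − y.

[1] `<path>` cubic bezier, #000000→engrave S225 F3048: (186.477,59.307) → (188.564,48.881) → (175.483,41.924) → (154.051,36.847) → (131.082,32.062) → (113.391,25.981) → (107.795,17.016)

[2] `<rect>` rectangle, #ff0000→score S588 F1992: (108.048,53.972) → (191.820,53.972) → (191.820,42.782) → (108.048,42.782) → (108.048,53.972) (closed)

[3] `<path>` open polyline, #000000→engrave S225 F3048: (88.313,104.107) → (76.125,8.255) → (114.686,105.956)

[4] `<polygon>` rectangle, #ff0000→score S588 F1992: (10.482,74.275) → (72.812,74.275) → (72.812,64.448) → (10.482,64.448) → (10.482,74.275) (closed)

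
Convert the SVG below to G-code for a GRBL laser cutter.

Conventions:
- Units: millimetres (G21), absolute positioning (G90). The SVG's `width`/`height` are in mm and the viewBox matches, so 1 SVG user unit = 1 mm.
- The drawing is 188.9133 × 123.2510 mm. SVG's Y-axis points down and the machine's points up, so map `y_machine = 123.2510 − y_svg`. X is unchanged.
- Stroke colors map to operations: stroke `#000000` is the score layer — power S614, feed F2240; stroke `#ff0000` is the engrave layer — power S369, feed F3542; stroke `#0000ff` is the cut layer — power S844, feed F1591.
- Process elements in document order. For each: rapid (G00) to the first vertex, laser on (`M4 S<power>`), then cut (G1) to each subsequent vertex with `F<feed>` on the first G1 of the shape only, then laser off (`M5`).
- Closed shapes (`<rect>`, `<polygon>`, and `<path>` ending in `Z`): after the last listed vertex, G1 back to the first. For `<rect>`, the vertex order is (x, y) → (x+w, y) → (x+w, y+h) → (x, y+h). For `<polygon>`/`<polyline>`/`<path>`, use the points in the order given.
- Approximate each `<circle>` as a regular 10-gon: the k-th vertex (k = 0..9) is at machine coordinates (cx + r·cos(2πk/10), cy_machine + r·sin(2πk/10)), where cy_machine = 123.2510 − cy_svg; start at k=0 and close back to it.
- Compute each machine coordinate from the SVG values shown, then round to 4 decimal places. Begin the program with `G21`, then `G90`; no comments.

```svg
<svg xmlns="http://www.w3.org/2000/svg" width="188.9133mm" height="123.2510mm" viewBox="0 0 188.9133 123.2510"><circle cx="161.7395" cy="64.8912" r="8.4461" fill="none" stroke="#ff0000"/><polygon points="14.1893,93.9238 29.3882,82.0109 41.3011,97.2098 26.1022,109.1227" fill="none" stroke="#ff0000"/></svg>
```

viewBox `0 0 188.9133 123.2510` with mm width/height → 1 unit = 1 mm. Flip: y_m = 123.2510 − y_svg.

**Shape 1** — `<circle>` circle, stroke `#ff0000` → engrave (S369, F3542). Machine vertices: (170.1856,58.3598) → (168.5725,63.3243) → (164.3495,66.3925) → (159.1295,66.3925) → (154.9065,63.3243) → (153.2934,58.3598) → (154.9065,53.3953) → (159.1295,50.3271) → (164.3495,50.3271) → (168.5725,53.3953) → (170.1856,58.3598). Closed: final G1 returns to the first vertex.

**Shape 2** — `<polygon>` regular polygon, stroke `#ff0000` → engrave (S369, F3542). Machine vertices: (14.1893,29.3272) → (29.3882,41.2401) → (41.3011,26.0412) → (26.1022,14.1283) → (14.1893,29.3272). Closed: final G1 returns to the first vertex.

G21
G90
G00 X170.1856 Y58.3598
M4 S369
G1 X168.5725 Y63.3243 F3542
G1 X164.3495 Y66.3925
G1 X159.1295 Y66.3925
G1 X154.9065 Y63.3243
G1 X153.2934 Y58.3598
G1 X154.9065 Y53.3953
G1 X159.1295 Y50.3271
G1 X164.3495 Y50.3271
G1 X168.5725 Y53.3953
G1 X170.1856 Y58.3598
M5
G00 X14.1893 Y29.3272
M4 S369
G1 X29.3882 Y41.2401 F3542
G1 X41.3011 Y26.0412
G1 X26.1022 Y14.1283
G1 X14.1893 Y29.3272
M5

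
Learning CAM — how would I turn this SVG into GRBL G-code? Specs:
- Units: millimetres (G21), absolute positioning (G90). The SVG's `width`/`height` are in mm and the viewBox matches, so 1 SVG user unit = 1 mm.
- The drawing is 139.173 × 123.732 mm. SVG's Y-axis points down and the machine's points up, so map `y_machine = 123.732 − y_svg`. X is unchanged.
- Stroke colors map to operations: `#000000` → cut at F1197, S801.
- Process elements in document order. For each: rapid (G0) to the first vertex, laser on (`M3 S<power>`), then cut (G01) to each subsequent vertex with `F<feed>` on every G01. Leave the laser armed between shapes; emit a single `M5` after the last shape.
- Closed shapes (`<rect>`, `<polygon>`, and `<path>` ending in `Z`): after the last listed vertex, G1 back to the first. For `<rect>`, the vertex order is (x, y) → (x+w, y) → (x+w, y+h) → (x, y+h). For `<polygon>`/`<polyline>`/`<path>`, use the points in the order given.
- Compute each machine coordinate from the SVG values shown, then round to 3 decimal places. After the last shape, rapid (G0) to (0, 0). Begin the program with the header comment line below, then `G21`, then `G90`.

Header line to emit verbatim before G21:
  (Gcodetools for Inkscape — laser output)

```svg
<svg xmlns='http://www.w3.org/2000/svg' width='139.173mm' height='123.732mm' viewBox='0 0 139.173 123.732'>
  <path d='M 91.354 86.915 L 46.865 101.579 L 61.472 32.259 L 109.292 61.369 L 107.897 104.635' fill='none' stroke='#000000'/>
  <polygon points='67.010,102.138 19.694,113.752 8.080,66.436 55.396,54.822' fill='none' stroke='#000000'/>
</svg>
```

(Gcodetools for Inkscape — laser output)
G21
G90
G0 X91.354 Y36.817
M3 S801
G01 X46.865 Y22.153 F1197
G01 X61.472 Y91.473 F1197
G01 X109.292 Y62.363 F1197
G01 X107.897 Y19.097 F1197
G0 X67.010 Y21.594
M3 S801
G01 X19.694 Y9.980 F1197
G01 X8.080 Y57.296 F1197
G01 X55.396 Y68.910 F1197
G01 X67.010 Y21.594 F1197
M5
G0 X0.000 Y0.000

Since the viewBox matches the mm dimensions, user units are millimetres directly. The only transform is the Y-flip y_m = 123.732 − y_svg.

Shape 1 is a open polyline drawn with `<path>`. Its stroke #000000 means cut at S801, F1197. After flipping Y the toolpath is (91.354,36.817) → (46.865,22.153) → (61.472,91.473) → (109.292,62.363) → (107.897,19.097).

Shape 2 is a regular polygon drawn with `<polygon>`. Its stroke #000000 means cut at S801, F1197. After flipping Y the toolpath is (67.010,21.594) → (19.694,9.980) → (8.080,57.296) → (55.396,68.910) → (67.010,21.594), returning to the start.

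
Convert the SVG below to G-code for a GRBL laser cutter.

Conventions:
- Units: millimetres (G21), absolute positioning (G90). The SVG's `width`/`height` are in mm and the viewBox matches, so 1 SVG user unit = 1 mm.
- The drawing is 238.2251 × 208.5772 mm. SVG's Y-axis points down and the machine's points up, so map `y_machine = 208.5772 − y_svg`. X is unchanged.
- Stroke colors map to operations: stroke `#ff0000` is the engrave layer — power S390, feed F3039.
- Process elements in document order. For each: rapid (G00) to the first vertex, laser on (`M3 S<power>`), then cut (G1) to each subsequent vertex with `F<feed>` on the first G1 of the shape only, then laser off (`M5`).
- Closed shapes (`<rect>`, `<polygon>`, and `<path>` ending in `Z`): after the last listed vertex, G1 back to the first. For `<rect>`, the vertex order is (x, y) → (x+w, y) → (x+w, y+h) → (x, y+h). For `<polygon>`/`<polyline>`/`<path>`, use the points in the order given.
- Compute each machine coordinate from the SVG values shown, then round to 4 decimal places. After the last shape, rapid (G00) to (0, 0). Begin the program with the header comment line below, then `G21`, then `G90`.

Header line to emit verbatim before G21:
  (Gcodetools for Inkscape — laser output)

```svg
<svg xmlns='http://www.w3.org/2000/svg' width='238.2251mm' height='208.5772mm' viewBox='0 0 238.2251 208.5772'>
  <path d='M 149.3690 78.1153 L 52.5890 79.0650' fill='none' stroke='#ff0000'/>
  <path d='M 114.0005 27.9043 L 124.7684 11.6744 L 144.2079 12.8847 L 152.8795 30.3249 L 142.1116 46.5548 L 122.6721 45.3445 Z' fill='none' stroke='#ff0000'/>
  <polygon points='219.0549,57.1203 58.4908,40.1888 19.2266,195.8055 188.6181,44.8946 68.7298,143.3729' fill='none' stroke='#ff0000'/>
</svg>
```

1 u = 1 mm; y_m = 208.5772 − y.

[1] `<path>` line segment, #ff0000→engrave S390 F3039: (149.3690,130.4619) → (52.5890,129.5122)

[2] `<path>` regular polygon, #ff0000→engrave S390 F3039: (114.0005,180.6729) → (124.7684,196.9028) → (144.2079,195.6925) → (152.8795,178.2523) → (142.1116,162.0224) → (122.6721,163.2327) → (114.0005,180.6729) (closed)

[3] `<polygon>` closed polygon, #ff0000→engrave S390 F3039: (219.0549,151.4569) → (58.4908,168.3884) → (19.2266,12.7717) → (188.6181,163.6826) → (68.7298,65.2043) → (219.0549,151.4569) (closed)

(Gcodetools for Inkscape — laser output)
G21
G90
G00 X149.3690 Y130.4619
M3 S390
G1 X52.5890 Y129.5122 F3039
M5
G00 X114.0005 Y180.6729
M3 S390
G1 X124.7684 Y196.9028 F3039
G1 X144.2079 Y195.6925
G1 X152.8795 Y178.2523
G1 X142.1116 Y162.0224
G1 X122.6721 Y163.2327
G1 X114.0005 Y180.6729
M5
G00 X219.0549 Y151.4569
M3 S390
G1 X58.4908 Y168.3884 F3039
G1 X19.2266 Y12.7717
G1 X188.6181 Y163.6826
G1 X68.7298 Y65.2043
G1 X219.0549 Y151.4569
M5
G00 X0.0000 Y0.0000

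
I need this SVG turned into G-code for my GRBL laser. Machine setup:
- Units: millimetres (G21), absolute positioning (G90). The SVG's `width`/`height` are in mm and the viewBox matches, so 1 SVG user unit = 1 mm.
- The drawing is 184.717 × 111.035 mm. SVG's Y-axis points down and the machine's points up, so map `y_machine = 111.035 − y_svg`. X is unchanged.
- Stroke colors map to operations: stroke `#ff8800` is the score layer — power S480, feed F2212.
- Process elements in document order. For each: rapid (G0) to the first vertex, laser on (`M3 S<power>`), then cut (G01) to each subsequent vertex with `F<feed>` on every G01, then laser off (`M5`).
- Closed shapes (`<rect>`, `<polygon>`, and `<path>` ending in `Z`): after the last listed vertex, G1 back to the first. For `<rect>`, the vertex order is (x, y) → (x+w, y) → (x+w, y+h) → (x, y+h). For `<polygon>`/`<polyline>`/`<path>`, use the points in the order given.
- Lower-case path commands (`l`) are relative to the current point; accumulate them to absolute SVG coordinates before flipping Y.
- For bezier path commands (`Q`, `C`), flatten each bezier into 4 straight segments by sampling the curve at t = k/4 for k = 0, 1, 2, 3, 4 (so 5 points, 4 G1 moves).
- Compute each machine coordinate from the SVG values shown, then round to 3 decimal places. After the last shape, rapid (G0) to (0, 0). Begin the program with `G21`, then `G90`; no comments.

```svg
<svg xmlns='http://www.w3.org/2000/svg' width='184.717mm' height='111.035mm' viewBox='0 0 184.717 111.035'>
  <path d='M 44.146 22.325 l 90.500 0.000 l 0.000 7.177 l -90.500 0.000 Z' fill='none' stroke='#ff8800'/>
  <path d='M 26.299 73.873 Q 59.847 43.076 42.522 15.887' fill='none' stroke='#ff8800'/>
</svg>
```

Since the viewBox matches the mm dimensions, user units are millimetres directly. The only transform is the Y-flip y_m = 111.035 − y_svg.

Shape 1 is a rectangle drawn with `<path>`. Its stroke #ff8800 means score at S480, F2212. After flipping Y the toolpath is (44.146,88.710) → (134.646,88.710) → (134.646,81.533) → (44.146,81.533) → (44.146,88.710), returning to the start.

Shape 2 is a quadratic bezier drawn with `<path>`. Its stroke #ff8800 means score at S480, F2212. After flipping Y the toolpath is (26.299,37.162) → (39.893,52.335) → (47.129,67.057) → (48.005,81.328) → (42.522,95.148).

G21
G90
G0 X44.146 Y88.710
M3 S480
G01 X134.646 Y88.710 F2212
G01 X134.646 Y81.533 F2212
G01 X44.146 Y81.533 F2212
G01 X44.146 Y88.710 F2212
M5
G0 X26.299 Y37.162
M3 S480
G01 X39.893 Y52.335 F2212
G01 X47.129 Y67.057 F2212
G01 X48.005 Y81.328 F2212
G01 X42.522 Y95.148 F2212
M5
G0 X0.000 Y0.000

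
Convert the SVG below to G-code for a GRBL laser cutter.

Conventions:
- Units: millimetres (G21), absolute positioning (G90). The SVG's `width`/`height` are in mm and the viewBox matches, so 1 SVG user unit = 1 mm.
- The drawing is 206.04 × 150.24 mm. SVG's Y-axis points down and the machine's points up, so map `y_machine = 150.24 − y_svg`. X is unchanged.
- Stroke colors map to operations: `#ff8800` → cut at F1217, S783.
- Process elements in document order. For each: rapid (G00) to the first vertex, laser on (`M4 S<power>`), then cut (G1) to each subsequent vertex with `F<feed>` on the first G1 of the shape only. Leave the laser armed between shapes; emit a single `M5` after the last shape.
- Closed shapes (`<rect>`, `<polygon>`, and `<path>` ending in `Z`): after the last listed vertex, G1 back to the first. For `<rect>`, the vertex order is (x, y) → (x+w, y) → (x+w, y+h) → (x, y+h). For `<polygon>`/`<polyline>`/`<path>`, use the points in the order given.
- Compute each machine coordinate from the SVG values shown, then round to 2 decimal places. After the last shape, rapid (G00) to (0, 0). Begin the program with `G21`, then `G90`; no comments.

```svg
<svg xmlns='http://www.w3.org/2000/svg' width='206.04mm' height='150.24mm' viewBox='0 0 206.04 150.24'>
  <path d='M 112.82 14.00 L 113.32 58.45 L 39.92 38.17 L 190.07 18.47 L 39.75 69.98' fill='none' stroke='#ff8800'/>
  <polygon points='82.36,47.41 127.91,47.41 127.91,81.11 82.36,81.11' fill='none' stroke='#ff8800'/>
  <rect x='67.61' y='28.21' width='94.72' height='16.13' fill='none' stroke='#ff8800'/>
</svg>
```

G21
G90
G00 X112.82 Y136.24
M4 S783
G1 X113.32 Y91.79 F1217
G1 X39.92 Y112.07
G1 X190.07 Y131.77
G1 X39.75 Y80.26
G00 X82.36 Y102.83
M4 S783
G1 X127.91 Y102.83 F1217
G1 X127.91 Y69.13
G1 X82.36 Y69.13
G1 X82.36 Y102.83
G00 X67.61 Y122.03
M4 S783
G1 X162.33 Y122.03 F1217
G1 X162.33 Y105.90
G1 X67.61 Y105.90
G1 X67.61 Y122.03
M5
G00 X0.00 Y0.00

viewBox `0 0 206.04 150.24` with mm width/height → 1 unit = 1 mm. Flip: y_m = 150.24 − y_svg.

**Shape 1** — `<path>` open polyline, stroke `#ff8800` → cut (S783, F1217). Machine vertices: (112.82,136.24) → (113.32,91.79) → (39.92,112.07) → (190.07,131.77) → (39.75,80.26). Open path.

**Shape 2** — `<polygon>` rectangle, stroke `#ff8800` → cut (S783, F1217). Machine vertices: (82.36,102.83) → (127.91,102.83) → (127.91,69.13) → (82.36,69.13) → (82.36,102.83). Closed: final G1 returns to the first vertex.

**Shape 3** — `<rect>` rectangle, stroke `#ff8800` → cut (S783, F1217). Machine vertices: (67.61,122.03) → (162.33,122.03) → (162.33,105.90) → (67.61,105.90) → (67.61,122.03). Closed: final G1 returns to the first vertex.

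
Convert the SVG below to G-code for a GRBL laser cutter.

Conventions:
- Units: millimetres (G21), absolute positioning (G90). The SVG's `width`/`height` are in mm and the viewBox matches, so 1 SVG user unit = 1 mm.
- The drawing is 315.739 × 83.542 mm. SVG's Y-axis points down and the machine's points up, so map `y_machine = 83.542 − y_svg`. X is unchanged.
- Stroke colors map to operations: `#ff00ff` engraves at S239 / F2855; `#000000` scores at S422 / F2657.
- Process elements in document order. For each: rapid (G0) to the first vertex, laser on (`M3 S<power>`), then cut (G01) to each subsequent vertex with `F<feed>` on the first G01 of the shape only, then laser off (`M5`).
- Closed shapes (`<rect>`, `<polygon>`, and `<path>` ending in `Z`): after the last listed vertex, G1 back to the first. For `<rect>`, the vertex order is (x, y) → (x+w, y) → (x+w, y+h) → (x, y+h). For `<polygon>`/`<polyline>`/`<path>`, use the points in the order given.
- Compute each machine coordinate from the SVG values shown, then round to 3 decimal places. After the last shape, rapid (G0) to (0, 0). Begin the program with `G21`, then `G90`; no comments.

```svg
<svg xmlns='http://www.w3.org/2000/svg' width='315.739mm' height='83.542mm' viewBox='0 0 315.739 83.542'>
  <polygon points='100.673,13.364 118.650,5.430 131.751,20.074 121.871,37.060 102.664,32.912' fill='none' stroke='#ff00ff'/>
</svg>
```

G21
G90
G0 X100.673 Y70.178
M3 S239
G01 X118.650 Y78.112 F2855
G01 X131.751 Y63.468
G01 X121.871 Y46.482
G01 X102.664 Y50.630
G01 X100.673 Y70.178
M5
G0 X0.000 Y0.000

Since the viewBox matches the mm dimensions, user units are millimetres directly. The only transform is the Y-flip y_m = 83.542 − y_svg.

Shape 1 is a regular polygon drawn with `<polygon>`. Its stroke #ff00ff means engrave at S239, F2855. After flipping Y the toolpath is (100.673,70.178) → (118.650,78.112) → (131.751,63.468) → (121.871,46.482) → (102.664,50.630) → (100.673,70.178), returning to the start.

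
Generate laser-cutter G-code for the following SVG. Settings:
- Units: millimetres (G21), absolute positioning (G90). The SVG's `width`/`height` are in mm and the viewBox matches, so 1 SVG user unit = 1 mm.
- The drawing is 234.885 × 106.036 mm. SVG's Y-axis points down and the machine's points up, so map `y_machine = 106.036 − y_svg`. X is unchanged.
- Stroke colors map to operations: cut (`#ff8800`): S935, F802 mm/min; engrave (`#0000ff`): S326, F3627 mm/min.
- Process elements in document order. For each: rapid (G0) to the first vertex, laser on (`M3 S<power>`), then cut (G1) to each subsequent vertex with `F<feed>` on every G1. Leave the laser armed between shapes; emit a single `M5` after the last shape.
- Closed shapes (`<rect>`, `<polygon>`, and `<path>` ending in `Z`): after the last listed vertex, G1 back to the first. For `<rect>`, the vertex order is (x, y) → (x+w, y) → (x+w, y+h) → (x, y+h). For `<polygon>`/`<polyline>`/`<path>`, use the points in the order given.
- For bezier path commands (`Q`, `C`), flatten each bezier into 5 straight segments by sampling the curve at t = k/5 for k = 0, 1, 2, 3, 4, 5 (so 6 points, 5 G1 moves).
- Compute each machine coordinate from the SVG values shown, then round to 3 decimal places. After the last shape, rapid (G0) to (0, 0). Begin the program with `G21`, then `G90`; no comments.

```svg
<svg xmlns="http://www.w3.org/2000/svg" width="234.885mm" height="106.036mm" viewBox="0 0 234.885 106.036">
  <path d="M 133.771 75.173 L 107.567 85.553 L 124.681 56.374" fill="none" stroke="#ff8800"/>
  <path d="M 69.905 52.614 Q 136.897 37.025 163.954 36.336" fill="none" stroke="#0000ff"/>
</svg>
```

G21
G90
G0 X133.771 Y30.863
M3 S935
G1 X107.567 Y20.483 F802
G1 X124.681 Y49.662 F802
G0 X69.905 Y53.422
M3 S326
G1 X95.104 Y59.062 F3627
G1 X117.109 Y63.509 F3627
G1 X135.919 Y66.765 F3627
G1 X151.534 Y68.828 F3627
G1 X163.954 Y69.700 F3627
M5
G0 X0.000 Y0.000

1 u = 1 mm; y_m = 106.036 − y.

[1] `<path>` open polyline, #ff8800→cut S935 F802: (133.771,30.863) → (107.567,20.483) → (124.681,49.662)

[2] `<path>` quadratic bezier, #0000ff→engrave S326 F3627: (69.905,53.422) → (95.104,59.062) → (117.109,63.509) → (135.919,66.765) → (151.534,68.828) → (163.954,69.700)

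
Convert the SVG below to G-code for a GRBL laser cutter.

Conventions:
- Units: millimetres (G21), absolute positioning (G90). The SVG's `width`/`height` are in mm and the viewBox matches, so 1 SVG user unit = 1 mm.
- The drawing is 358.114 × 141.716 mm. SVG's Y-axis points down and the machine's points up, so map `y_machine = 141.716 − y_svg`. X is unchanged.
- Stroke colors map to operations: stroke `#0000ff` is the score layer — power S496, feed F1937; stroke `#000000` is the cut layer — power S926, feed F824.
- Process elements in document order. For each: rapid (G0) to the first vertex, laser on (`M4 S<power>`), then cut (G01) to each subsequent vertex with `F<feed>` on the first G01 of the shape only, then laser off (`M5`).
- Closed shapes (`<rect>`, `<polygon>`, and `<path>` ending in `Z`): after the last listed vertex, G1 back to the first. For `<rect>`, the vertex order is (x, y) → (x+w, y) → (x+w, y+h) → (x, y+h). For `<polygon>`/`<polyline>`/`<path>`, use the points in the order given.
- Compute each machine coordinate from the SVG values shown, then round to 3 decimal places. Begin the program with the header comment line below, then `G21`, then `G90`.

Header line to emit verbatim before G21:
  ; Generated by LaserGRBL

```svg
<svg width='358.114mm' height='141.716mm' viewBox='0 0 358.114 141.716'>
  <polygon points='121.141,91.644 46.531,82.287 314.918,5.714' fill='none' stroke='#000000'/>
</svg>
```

viewBox `0 0 358.114 141.716` with mm width/height → 1 unit = 1 mm. Flip: y_m = 141.716 − y_svg.

**Shape 1** — `<polygon>` closed polygon, stroke `#000000` → cut (S926, F824). Machine vertices: (121.141,50.072) → (46.531,59.429) → (314.918,136.002) → (121.141,50.072). Closed: final G1 returns to the first vertex.

; Generated by LaserGRBL
G21
G90
G0 X121.141 Y50.072
M4 S926
G01 X46.531 Y59.429 F824
G01 X314.918 Y136.002
G01 X121.141 Y50.072
M5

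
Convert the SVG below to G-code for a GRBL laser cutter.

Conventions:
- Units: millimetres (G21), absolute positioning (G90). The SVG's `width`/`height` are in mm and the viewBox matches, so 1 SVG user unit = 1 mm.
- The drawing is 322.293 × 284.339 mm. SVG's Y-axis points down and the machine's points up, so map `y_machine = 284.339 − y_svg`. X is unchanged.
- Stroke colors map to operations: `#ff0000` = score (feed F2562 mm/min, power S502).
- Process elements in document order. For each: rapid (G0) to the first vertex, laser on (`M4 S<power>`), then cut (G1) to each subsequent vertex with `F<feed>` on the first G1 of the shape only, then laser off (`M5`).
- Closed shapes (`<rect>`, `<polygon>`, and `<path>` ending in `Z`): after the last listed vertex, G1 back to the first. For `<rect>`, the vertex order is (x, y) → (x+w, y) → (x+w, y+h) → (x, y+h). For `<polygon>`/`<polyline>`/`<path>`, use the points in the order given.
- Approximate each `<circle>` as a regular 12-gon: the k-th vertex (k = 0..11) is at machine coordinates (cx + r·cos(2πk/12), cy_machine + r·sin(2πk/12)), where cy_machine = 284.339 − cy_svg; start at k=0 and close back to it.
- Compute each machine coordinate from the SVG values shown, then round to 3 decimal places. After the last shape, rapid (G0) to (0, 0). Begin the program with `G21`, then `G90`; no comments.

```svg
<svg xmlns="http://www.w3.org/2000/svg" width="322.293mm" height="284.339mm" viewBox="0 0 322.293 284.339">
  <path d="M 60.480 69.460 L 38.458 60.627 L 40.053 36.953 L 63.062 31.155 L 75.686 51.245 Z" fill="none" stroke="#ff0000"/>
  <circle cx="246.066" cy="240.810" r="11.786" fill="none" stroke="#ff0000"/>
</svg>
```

G21
G90
G0 X60.480 Y214.879
M4 S502
G1 X38.458 Y223.712 F2562
G1 X40.053 Y247.386
G1 X63.062 Y253.184
G1 X75.686 Y233.094
G1 X60.480 Y214.879
M5
G0 X257.852 Y43.529
M4 S502
G1 X256.273 Y49.422 F2562
G1 X251.959 Y53.736
G1 X246.066 Y55.315
G1 X240.173 Y53.736
G1 X235.859 Y49.422
G1 X234.280 Y43.529
G1 X235.859 Y37.636
G1 X240.173 Y33.322
G1 X246.066 Y31.743
G1 X251.959 Y33.322
G1 X256.273 Y37.636
G1 X257.852 Y43.529
M5
G0 X0.000 Y0.000

1 u = 1 mm; y_m = 284.339 − y.

[1] `<path>` regular polygon, #ff0000→score S502 F2562: (60.480,214.879) → (38.458,223.712) → (40.053,247.386) → (63.062,253.184) → (75.686,233.094) → (60.480,214.879) (closed)

[2] `<circle>` circle, #ff0000→score S502 F2562: (257.852,43.529) → (256.273,49.422) → (251.959,53.736) → (246.066,55.315) → (240.173,53.736) → (235.859,49.422) → (234.280,43.529) → (235.859,37.636) → (240.173,33.322) → (246.066,31.743) → (251.959,33.322) → (256.273,37.636) → (257.852,43.529) (closed)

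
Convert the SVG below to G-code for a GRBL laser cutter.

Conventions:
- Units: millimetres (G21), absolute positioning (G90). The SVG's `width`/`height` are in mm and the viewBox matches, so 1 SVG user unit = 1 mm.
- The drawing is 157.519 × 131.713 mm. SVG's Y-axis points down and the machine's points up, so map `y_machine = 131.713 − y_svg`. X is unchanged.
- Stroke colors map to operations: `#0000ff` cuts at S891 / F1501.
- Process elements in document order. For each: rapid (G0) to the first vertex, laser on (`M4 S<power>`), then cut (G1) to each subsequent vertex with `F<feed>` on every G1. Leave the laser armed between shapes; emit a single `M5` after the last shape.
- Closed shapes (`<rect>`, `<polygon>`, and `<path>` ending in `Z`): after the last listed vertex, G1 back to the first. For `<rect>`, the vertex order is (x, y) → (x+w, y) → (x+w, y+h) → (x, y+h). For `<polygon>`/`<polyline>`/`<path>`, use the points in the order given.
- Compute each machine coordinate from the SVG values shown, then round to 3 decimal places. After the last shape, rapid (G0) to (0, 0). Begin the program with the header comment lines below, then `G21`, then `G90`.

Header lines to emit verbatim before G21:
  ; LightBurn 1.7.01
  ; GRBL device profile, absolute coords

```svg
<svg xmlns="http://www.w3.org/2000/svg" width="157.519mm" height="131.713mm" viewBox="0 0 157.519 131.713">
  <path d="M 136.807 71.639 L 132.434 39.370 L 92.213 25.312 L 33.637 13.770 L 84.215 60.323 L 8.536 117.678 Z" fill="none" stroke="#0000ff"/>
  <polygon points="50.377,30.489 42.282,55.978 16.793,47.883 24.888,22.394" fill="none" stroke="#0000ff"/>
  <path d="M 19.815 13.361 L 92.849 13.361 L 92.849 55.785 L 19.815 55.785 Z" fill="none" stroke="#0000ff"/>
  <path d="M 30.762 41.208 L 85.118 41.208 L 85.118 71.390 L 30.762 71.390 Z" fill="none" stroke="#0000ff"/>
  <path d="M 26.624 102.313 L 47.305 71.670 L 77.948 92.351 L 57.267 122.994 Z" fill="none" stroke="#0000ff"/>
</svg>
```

viewBox `0 0 157.519 131.713` with mm width/height → 1 unit = 1 mm. Flip: y_m = 131.713 − y_svg.

**Shape 1** — `<path>` closed polygon, stroke `#0000ff` → cut (S891, F1501). Machine vertices: (136.807,60.074) → (132.434,92.343) → (92.213,106.401) → (33.637,117.943) → (84.215,71.390) → (8.536,14.035) → (136.807,60.074). Closed: final G1 returns to the first vertex.

**Shape 2** — `<polygon>` regular polygon, stroke `#0000ff` → cut (S891, F1501). Machine vertices: (50.377,101.224) → (42.282,75.735) → (16.793,83.830) → (24.888,109.319) → (50.377,101.224). Closed: final G1 returns to the first vertex.

**Shape 3** — `<path>` rectangle, stroke `#0000ff` → cut (S891, F1501). Machine vertices: (19.815,118.352) → (92.849,118.352) → (92.849,75.928) → (19.815,75.928) → (19.815,118.352). Closed: final G1 returns to the first vertex.

**Shape 4** — `<path>` rectangle, stroke `#0000ff` → cut (S891, F1501). Machine vertices: (30.762,90.505) → (85.118,90.505) → (85.118,60.323) → (30.762,60.323) → (30.762,90.505). Closed: final G1 returns to the first vertex.

**Shape 5** — `<path>` regular polygon, stroke `#0000ff` → cut (S891, F1501). Machine vertices: (26.624,29.400) → (47.305,60.043) → (77.948,39.362) → (57.267,8.719) → (26.624,29.400). Closed: final G1 returns to the first vertex.

; LightBurn 1.7.01
; GRBL device profile, absolute coords
G21
G90
G0 X136.807 Y60.074
M4 S891
G1 X132.434 Y92.343 F1501
G1 X92.213 Y106.401 F1501
G1 X33.637 Y117.943 F1501
G1 X84.215 Y71.390 F1501
G1 X8.536 Y14.035 F1501
G1 X136.807 Y60.074 F1501
G0 X50.377 Y101.224
M4 S891
G1 X42.282 Y75.735 F1501
G1 X16.793 Y83.830 F1501
G1 X24.888 Y109.319 F1501
G1 X50.377 Y101.224 F1501
G0 X19.815 Y118.352
M4 S891
G1 X92.849 Y118.352 F1501
G1 X92.849 Y75.928 F1501
G1 X19.815 Y75.928 F1501
G1 X19.815 Y118.352 F1501
G0 X30.762 Y90.505
M4 S891
G1 X85.118 Y90.505 F1501
G1 X85.118 Y60.323 F1501
G1 X30.762 Y60.323 F1501
G1 X30.762 Y90.505 F1501
G0 X26.624 Y29.400
M4 S891
G1 X47.305 Y60.043 F1501
G1 X77.948 Y39.362 F1501
G1 X57.267 Y8.719 F1501
G1 X26.624 Y29.400 F1501
M5
G0 X0.000 Y0.000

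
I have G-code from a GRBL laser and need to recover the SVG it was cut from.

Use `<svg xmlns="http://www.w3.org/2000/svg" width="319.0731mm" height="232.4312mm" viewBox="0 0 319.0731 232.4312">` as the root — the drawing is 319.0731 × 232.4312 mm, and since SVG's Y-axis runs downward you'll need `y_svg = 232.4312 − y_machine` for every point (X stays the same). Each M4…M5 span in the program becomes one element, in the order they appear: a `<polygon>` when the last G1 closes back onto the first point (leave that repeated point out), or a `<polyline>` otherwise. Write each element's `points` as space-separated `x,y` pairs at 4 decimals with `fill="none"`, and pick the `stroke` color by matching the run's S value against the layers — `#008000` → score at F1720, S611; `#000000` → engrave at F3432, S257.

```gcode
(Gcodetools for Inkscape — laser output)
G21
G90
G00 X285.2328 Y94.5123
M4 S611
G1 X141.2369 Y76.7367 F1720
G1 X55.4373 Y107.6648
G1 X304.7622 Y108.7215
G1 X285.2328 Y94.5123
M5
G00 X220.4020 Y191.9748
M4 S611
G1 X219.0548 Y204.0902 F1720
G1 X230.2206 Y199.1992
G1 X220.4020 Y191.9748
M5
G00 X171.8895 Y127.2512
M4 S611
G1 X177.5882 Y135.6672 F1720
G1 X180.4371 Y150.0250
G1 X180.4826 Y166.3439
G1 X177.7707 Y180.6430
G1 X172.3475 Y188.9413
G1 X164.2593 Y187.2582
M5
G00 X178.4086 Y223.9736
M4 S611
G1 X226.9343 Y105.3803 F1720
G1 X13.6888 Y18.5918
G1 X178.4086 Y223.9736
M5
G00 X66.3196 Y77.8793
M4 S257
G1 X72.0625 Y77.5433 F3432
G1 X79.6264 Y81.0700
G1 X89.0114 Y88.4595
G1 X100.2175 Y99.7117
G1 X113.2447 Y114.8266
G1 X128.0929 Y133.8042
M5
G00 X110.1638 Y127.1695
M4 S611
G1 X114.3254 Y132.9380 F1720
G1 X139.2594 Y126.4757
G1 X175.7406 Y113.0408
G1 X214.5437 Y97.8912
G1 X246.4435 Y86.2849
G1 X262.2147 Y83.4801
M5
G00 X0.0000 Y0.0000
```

<svg xmlns="http://www.w3.org/2000/svg" width="319.0731mm" height="232.4312mm" viewBox="0 0 319.0731 232.4312">
  <polygon points="285.2328,137.9189 141.2369,155.6945 55.4373,124.7664 304.7622,123.7097" fill="none" stroke="#008000"/>
  <polygon points="220.4020,40.4564 219.0548,28.3410 230.2206,33.2320" fill="none" stroke="#008000"/>
  <polyline points="171.8895,105.1800 177.5882,96.7640 180.4371,82.4062 180.4826,66.0873 177.7707,51.7882 172.3475,43.4899 164.2593,45.1730" fill="none" stroke="#008000"/>
  <polygon points="178.4086,8.4576 226.9343,127.0509 13.6888,213.8394" fill="none" stroke="#008000"/>
  <polyline points="66.3196,154.5519 72.0625,154.8879 79.6264,151.3612 89.0114,143.9717 100.2175,132.7195 113.2447,117.6046 128.0929,98.6270" fill="none" stroke="#000000"/>
  <polyline points="110.1638,105.2617 114.3254,99.4932 139.2594,105.9555 175.7406,119.3904 214.5437,134.5400 246.4435,146.1463 262.2147,148.9511" fill="none" stroke="#008000"/>
</svg>

Each laser-on run becomes one SVG element. Flip Y back into SVG space with y_svg = 232.4312 − y_machine.

Run 1: the run's S611 means `#008000` (score). The run returns to its start, so emit a `<polygon>` with points (Y-flipped): 285.2328,137.9189 141.2369,155.6945 55.4373,124.7664 304.7622,123.7097.

Run 2: the run's S611 means `#008000` (score). The run returns to its start, so emit a `<polygon>` with points (Y-flipped): 220.4020,40.4564 219.0548,28.3410 230.2206,33.2320.

Run 3: power S611 maps to stroke `#008000` (score). The run is open, so emit a `<polyline>` with points (Y-flipped): 171.8895,105.1800 177.5882,96.7640 180.4371,82.4062 180.4826,66.0873 177.7707,51.7882 172.3475,43.4899 164.2593,45.1730.

Run 4: the run's S611 means `#008000` (score). The run returns to its start, so emit a `<polygon>` with points (Y-flipped): 178.4086,8.4576 226.9343,127.0509 13.6888,213.8394.

Run 5: the run's S257 means `#000000` (engrave). The run is open, so emit a `<polyline>` with points (Y-flipped): 66.3196,154.5519 72.0625,154.8879 79.6264,151.3612 89.0114,143.9717 100.2175,132.7195 113.2447,117.6046 128.0929,98.6270.

Run 6: S611 ⇒ score layer `#008000`. The run is open, so emit a `<polyline>` with points (Y-flipped): 110.1638,105.2617 114.3254,99.4932 139.2594,105.9555 175.7406,119.3904 214.5437,134.5400 246.4435,146.1463 262.2147,148.9511.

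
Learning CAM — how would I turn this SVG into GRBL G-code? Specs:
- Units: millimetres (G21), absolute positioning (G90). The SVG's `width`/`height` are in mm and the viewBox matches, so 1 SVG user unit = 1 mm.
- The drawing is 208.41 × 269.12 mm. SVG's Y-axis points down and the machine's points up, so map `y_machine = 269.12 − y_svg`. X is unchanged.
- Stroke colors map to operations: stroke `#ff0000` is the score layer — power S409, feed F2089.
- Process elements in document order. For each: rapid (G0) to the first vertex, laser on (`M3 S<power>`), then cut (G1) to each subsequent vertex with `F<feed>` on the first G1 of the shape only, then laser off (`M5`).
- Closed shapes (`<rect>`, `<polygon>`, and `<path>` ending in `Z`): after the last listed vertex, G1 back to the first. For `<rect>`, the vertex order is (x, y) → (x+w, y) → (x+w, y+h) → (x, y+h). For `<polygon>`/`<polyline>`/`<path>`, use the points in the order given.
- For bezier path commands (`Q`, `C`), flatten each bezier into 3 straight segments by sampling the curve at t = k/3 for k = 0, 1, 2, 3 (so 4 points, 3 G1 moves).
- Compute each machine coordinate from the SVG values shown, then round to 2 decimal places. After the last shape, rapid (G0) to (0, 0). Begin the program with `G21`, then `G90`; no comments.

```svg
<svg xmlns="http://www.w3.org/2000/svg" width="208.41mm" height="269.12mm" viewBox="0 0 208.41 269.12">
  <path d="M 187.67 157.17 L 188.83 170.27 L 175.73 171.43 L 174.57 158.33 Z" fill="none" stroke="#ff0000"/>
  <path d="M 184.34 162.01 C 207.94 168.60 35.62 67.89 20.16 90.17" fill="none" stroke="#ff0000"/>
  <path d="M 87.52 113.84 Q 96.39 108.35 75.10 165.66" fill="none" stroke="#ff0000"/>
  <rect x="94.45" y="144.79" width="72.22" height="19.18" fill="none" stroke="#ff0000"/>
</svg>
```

viewBox `0 0 208.41 269.12` with mm width/height → 1 unit = 1 mm. Flip: y_m = 269.12 − y_svg.

**Shape 1** — `<path>` regular polygon, stroke `#ff0000` → score (S409, F2089). Machine vertices: (187.67,111.95) → (188.83,98.85) → (175.73,97.69) → (174.57,110.79) → (187.67,111.95). Closed: final G1 returns to the first vertex.

**Shape 2** — `<path>` cubic bezier, stroke `#ff0000` → score (S409, F2089). Control points (SVG): P0=(184.34,162.01), P1=(207.94,168.60), P2=(35.62,67.89), P3=(20.16,90.17); sampled at t=k/3. Machine vertices: (184.34,107.11) → (155.70,127.76) → (74.84,168.76) → (20.16,178.95). Open path.

**Shape 3** — `<path>` quadratic bezier, stroke `#ff0000` → score (S409, F2089). Control points (SVG): P0=(87.52,113.84), P1=(96.39,108.35), P2=(75.10,165.66); sampled at t=k/3. Machine vertices: (87.52,155.28) → (90.08,151.96) → (85.94,134.69) → (75.10,103.46). Open path.

**Shape 4** — `<rect>` rectangle, stroke `#ff0000` → score (S409, F2089). Machine vertices: (94.45,124.33) → (166.67,124.33) → (166.67,105.15) → (94.45,105.15) → (94.45,124.33). Closed: final G1 returns to the first vertex.

G21
G90
G0 X187.67 Y111.95
M3 S409
G1 X188.83 Y98.85 F2089
G1 X175.73 Y97.69
G1 X174.57 Y110.79
G1 X187.67 Y111.95
M5
G0 X184.34 Y107.11
M3 S409
G1 X155.70 Y127.76 F2089
G1 X74.84 Y168.76
G1 X20.16 Y178.95
M5
G0 X87.52 Y155.28
M3 S409
G1 X90.08 Y151.96 F2089
G1 X85.94 Y134.69
G1 X75.10 Y103.46
M5
G0 X94.45 Y124.33
M3 S409
G1 X166.67 Y124.33 F2089
G1 X166.67 Y105.15
G1 X94.45 Y105.15
G1 X94.45 Y124.33
M5
G0 X0.00 Y0.00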